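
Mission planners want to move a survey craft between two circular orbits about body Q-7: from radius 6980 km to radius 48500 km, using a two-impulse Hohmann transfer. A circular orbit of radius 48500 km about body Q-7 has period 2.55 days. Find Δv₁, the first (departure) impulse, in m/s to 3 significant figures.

From Kepler's third law T² = 4π²r³/μ at r = 48500 km, T = 2.55 days = 2.55 × 86400 s = 2.2032×10^5 s: μ = 4π²r³/T² = 92784.9 km³/s².
Transfer-ellipse semi-major axis a_t = (r₁ + r₂)/2 = (6980 + 48500)/2 = 27740 km.
Circular speed at r = 6980 km: v_c = √(μ/r) = 3.646 km/s.
Transfer-orbit speed at the same r (vis-viva, a = a_t): v_t = √[μ(2/r − 1/a_t)] = 4.821 km/s.
Δv₁ = |v_t − v_c| = |4.821 − 3.646| = 1.175 km/s.

Δv₁ = 1170 m/s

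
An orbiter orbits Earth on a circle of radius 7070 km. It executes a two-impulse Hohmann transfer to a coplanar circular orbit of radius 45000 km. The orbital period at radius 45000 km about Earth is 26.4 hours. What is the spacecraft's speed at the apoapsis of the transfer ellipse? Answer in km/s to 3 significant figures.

v = 1.55 km/s

From Kepler's third law T² = 4π²r³/μ at r = 45000 km, T = 26.4 hours = 26.4 × 3600 s = 95040 s: μ = 4π²r³/T² = 3.98276×10^5 km³/s².
Semi-major axis of the transfer orbit: a_t = (7070 + 45000)/2 = 26035 km.
The apoapsis of the transfer ellipse is at r = 45000 km.
Applying v² = μ(2/r − 1/a_t): v = 1.550 km/s.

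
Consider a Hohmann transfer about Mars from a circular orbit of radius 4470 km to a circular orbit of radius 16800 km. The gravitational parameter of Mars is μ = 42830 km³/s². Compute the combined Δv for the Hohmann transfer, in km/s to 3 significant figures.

Transfer-ellipse semi-major axis a_t = (r₁ + r₂)/2 = (4470 + 16800)/2 = 10635 km.
At r₁ the circular-orbit speed is v₁ = √(μ/r₁) = 3.0954 km/s.
Transfer-orbit speed at r₁ (vis-viva equation): v_p = √[μ(2/r₁ − 1/a_t)] = 3.8905 km/s.
First burn Δv₁ = |v_p − v₁| = 0.7951 km/s.
At r₂, v₂ = √(μ/r₂) = 1.5967 km/s.
Transfer-orbit speed at r₂: v_a = √[μ(2/r₂ − 1/a_t)] = 1.0352 km/s.
Second burn Δv₂ = |v₂ − v_a| = 0.5615 km/s.
Δv = Δv₁ + Δv₂ = 0.7951 + 0.5615 = 1.357 km/s.

Δv = 1.36 km/s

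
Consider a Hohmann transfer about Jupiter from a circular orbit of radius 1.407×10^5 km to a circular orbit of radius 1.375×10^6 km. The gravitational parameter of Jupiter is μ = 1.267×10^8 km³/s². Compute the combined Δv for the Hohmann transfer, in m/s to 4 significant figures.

Δv = 15880 m/s

Transfer-ellipse semi-major axis a_t = (r₁ + r₂)/2 = (1.407×10^5 + 1.375×10^6)/2 = 7.5785×10^5 km.
At r₁ the circular-orbit speed is v₁ = √(μ/r₁) = 30.008 km/s.
Transfer-orbit speed at r₁ (vis-viva equation): v_p = √[μ(2/r₁ − 1/a_t)] = 40.420 km/s.
First burn Δv₁ = |v_p − v₁| = 10.412 km/s.
At r₂, v₂ = √(μ/r₂) = 9.5992 km/s.
Transfer-orbit speed at r₂: v_a = √[μ(2/r₂ − 1/a_t)] = 4.1361 km/s.
Second burn Δv₂ = |v₂ − v_a| = 5.4631 km/s.
Total Δv = Δv₁ + Δv₂ = 15.88 km/s.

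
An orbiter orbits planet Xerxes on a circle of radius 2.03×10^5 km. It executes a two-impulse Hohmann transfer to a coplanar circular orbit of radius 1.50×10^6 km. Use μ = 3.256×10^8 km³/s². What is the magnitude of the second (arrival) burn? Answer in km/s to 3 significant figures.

Semi-major axis of the transfer orbit: a_t = (2.030×10^5 + 1.500×10^6)/2 = 8.515×10^5 km.
On the circular orbit at r = 1.500×10^6 km, v_c = √(μ/r) = 14.733 km/s.
Transfer-orbit speed at the same r (vis-viva, a = a_t): v_t = √[μ(2/r − 1/a_t)] = 7.1937 km/s.
Δv₂ = |v_t − v_c| = |7.1937 − 14.733| = 7.539 km/s.

Δv₂ = 7.54 km/s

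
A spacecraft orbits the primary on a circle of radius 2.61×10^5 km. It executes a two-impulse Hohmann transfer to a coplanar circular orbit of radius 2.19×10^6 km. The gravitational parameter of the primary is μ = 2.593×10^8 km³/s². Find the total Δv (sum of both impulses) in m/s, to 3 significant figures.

The Hohmann ellipse has a_t = (r₁ + r₂)/2 = 1.2255×10^6 km.
Circular speed at r₁: v₁ = √(μ/r₁) = √(2.593×10^8/2.610×10^5) = 31.52 km/s.
On the transfer ellipse at r₁, vis-viva gives v_p = √[μ(2/r₁ − 1/a_t)] = 42.14 km/s.
First burn Δv₁ = |v_p − v₁| = 10.62 km/s.
At r₂, v₂ = √(μ/r₂) = 10.8813 km/s.
Transfer-orbit speed at r₂: v_a = √[μ(2/r₂ − 1/a_t)] = 5.02161 km/s.
Second burn Δv₂ = |v₂ − v_a| = 5.860 km/s.
Δv = Δv₁ + Δv₂ = 10.62 + 5.860 = 16.48 km/s.

Δv = 16500 m/s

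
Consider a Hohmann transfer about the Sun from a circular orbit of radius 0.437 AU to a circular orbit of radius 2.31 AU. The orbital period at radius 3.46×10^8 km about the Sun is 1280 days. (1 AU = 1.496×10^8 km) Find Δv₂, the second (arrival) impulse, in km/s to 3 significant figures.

From Kepler's third law T² = 4π²r³/μ at r = 3.46×10^8 km, T = 1280 days = 1280 × 86400 s = 1.10592×10^8 s: μ = 4π²r³/T² = 1.33703×10^11 km³/s².
In km: r₁ = 0.437 × 1.496×10^8 = 6.53752×10^7 km; r₂ = 2.31 × 1.496×10^8 = 3.45576×10^8 km.
The Hohmann ellipse has a_t = (r₁ + r₂)/2 = 2.054756×10^8 km.
On the circular orbit at r = 3.45576×10^8 km, v_c = √(μ/r) = 19.670 km/s.
Vis-viva on the transfer ellipse at r = 3.45576×10^8 km gives v_t = √[μ(2/r − 1/a_t)] = 11.095 km/s.
Δv₂ = |v_t − v_c| = |11.095 − 19.670| = 8.575 km/s.

Δv₂ = 8.57 km/s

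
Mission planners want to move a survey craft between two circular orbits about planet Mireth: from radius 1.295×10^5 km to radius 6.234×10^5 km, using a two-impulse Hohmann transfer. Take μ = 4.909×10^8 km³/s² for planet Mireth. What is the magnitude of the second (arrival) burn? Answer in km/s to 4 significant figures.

Δv₂ = 11.60 km/s

Transfer-ellipse semi-major axis a_t = (r₁ + r₂)/2 = (1.295×10^5 + 6.234×10^5)/2 = 3.7645×10^5 km.
On the circular orbit at r = 6.234×10^5 km, v_c = √(μ/r) = 28.06 km/s.
Vis-viva on the transfer ellipse at r = 6.234×10^5 km gives v_t = √[μ(2/r − 1/a_t)] = 16.46 km/s.
Δv₂ = |v_t − v_c| = |16.46 − 28.06| = 11.60 km/s.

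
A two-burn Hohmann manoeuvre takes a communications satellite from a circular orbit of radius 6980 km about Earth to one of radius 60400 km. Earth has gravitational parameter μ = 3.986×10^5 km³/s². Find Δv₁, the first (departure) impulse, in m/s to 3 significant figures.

Δv₁ = 2560 m/s

The Hohmann ellipse has a_t = (r₁ + r₂)/2 = 33690 km.
Circular speed at r = 6980 km: v_c = √(μ/r) = 7.5569 km/s.
Vis-viva on the transfer ellipse at r = 6980 km gives v_t = √[μ(2/r − 1/a_t)] = 10.118 km/s.
Δv₁ = |v_t − v_c| = |10.118 − 7.5569| = 2.561 km/s.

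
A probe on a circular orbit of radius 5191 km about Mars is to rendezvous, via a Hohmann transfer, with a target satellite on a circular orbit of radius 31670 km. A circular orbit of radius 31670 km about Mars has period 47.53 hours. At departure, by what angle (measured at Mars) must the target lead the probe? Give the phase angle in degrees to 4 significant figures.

φ = 100.1°

From Kepler's third law T² = 4π²r³/μ at r = 31670 km, T = 47.53 hours = 47.53 × 3600 s = 1.71108×10^5 s: μ = 4π²r³/T² = 42831.5 km³/s².
Semi-major axis of the transfer orbit: a_t = (5191 + 31670)/2 = 18430.5 km.
Transfer time t = π√(a_t³/μ) = 37982 s.
The target's mean motion on its circular orbit is ω₂ = √(μ/r₂³) = 3.6721×10^-5 rad/s.
Angle swept by the target during transfer: ω₂·t = 1.3947 rad = 79.91°.
The probe traverses 180° on the transfer ellipse, so the target must lead by 180° − 79.91° = 100.1°.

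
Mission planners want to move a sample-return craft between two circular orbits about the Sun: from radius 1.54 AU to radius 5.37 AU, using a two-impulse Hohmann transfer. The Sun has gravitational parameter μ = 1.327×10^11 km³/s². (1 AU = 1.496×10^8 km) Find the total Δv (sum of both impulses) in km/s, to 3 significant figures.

In km: r₁ = 1.54 × 1.496×10^8 = 2.30384×10^8 km; r₂ = 5.37 × 1.496×10^8 = 8.03352×10^8 km.
The Hohmann ellipse has a_t = (r₁ + r₂)/2 = 5.16868×10^8 km.
Circular speed at r₁: v₁ = √(μ/r₁) = √(1.327×10^11/2.30384×10^8) = 24.000 km/s.
Transfer-orbit speed at r₁ (v² = μ(2/r − 1/a)): v_p = √[μ(2/r₁ − 1/a_t)] = 29.921 km/s.
First burn Δv₁ = |v_p − v₁| = 5.921 km/s.
Circular speed at r₂: v₂ = √(μ/r₂) = 12.8523 km/s.
Transfer-orbit speed at r₂: v_a = √[μ(2/r₂ − 1/a_t)] = 8.58062 km/s.
Second burn Δv₂ = |v₂ − v_a| = 4.272 km/s.
Total Δv = Δv₁ + Δv₂ = 10.19 km/s.

Δv = 10.2 km/s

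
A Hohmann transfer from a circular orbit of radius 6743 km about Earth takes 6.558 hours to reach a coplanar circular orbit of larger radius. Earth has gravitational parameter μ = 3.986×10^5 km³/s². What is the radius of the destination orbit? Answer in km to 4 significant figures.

Transfer time t = 6.558 hours = 23608.8 s, and t = π√(a_t³/μ).
So a_t = (μ t²/π²)^(1/3) = (3.986×10^5 × (23608.8)² / π²)^(1/3) = 28235 km.
Since a_t = (r₁ + r₂)/2, r₂ = 2a_t − r₁ = 2×28235 − 6743 = 49727 km.

r₂ = 49730 km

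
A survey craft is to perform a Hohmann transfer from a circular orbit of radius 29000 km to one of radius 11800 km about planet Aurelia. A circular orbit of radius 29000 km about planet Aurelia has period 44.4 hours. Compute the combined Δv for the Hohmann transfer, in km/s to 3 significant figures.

From Kepler's third law T² = 4π²r³/μ at r = 29000 km, T = 44.4 hours = 44.4 × 3600 s = 1.5984×10^5 s: μ = 4π²r³/T² = 37686.2 km³/s².
Transfer-ellipse semi-major axis a_t = (r₁ + r₂)/2 = (29000 + 11800)/2 = 20400 km.
Circular speed at r₁: v₁ = √(μ/r₁) = √(37686.2/29000) = 1.13997 km/s.
Transfer-orbit speed at r₁ (vis-viva equation): v_a = √[μ(2/r₁ − 1/a_t)] = 0.866998 km/s.
First burn Δv₁ = |v_a − v₁| = 0.27297 km/s.
Circular speed at r₂: v₂ = √(μ/r₂) = 1.78711 km/s.
Transfer-orbit speed at r₂: v_p = √[μ(2/r₂ − 1/a_t)] = 2.13076 km/s.
Second burn Δv₂ = |v₂ − v_p| = 0.34365 km/s.
Total Δv = Δv₁ + Δv₂ = 0.6166 km/s.

Δv = 0.617 km/s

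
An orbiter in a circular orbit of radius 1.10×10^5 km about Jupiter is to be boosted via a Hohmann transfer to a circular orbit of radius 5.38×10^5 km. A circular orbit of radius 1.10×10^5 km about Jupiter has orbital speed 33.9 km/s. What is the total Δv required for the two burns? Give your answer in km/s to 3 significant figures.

Δv = 16.2 km/s

From the circular-orbit relation v² = μ/r at r = 1.10×10^5 km: μ = v²r = (33.9)² × 1.10×10^5 = 1.26413×10^8 km³/s².
Semi-major axis of the transfer orbit: a_t = (1.100×10^5 + 5.380×10^5)/2 = 3.240×10^5 km.
Circular speed at r₁: v₁ = √(μ/r₁) = √(1.26413×10^8/1.100×10^5) = 33.900 km/s.
Transfer-orbit speed at r₁ (vis-viva equation): v_p = √[μ(2/r₁ − 1/a_t)] = 43.684 km/s.
First burn Δv₁ = |v_p − v₁| = 9.784 km/s.
At r₂, v₂ = √(μ/r₂) = 15.329 km/s.
Transfer-orbit speed at r₂: v_a = √[μ(2/r₂ − 1/a_t)] = 8.9316 km/s.
Second burn Δv₂ = |v₂ − v_a| = 6.397 km/s.
Δv = Δv₁ + Δv₂ = 9.784 + 6.397 = 16.18 km/s.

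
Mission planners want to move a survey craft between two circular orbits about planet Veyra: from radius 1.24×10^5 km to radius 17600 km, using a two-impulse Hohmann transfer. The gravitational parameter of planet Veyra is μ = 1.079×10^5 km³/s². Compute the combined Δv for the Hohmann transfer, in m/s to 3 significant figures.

Transfer-ellipse semi-major axis a_t = (r₁ + r₂)/2 = (1.240×10^5 + 17600)/2 = 70800 km.
At r₁ the circular-orbit speed is v₁ = √(μ/r₁) = 0.9328244 km/s.
On the transfer ellipse at r₁, v² = μ(2/r − 1/a) gives v_a = √[μ(2/r₁ − 1/a_t)] = 0.4650928 km/s.
First burn Δv₁ = |v_a − v₁| = 0.467732 km/s.
Circular speed at r₂: v₂ = √(μ/r₂) = 2.476021 km/s.
Transfer-orbit speed at r₂: v_p = √[μ(2/r₂ − 1/a_t)] = 3.276790 km/s.
Second burn Δv₂ = |v₂ − v_p| = 0.800769 km/s.
Total Δv = Δv₁ + Δv₂ = 1.269 km/s.

Δv = 1270 m/s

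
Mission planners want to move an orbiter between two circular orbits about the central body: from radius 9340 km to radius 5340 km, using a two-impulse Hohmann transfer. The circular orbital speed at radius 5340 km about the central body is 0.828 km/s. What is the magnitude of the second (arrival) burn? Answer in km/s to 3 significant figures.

Δv₂ = 0.106 km/s

From the circular-orbit relation v² = μ/r at r = 5340 km: μ = v²r = (0.828)² × 5340 = 3661.02 km³/s².
The Hohmann ellipse has a_t = (r₁ + r₂)/2 = 7340 km.
Circular speed at r = 5340 km: v_c = √(μ/r) = 0.8280 km/s.
Vis-viva on the transfer ellipse at r = 5340 km gives v_t = √[μ(2/r − 1/a_t)] = 0.9340 km/s.
Δv₂ = |v_t − v_c| = |0.9340 − 0.8280| = 0.1060 km/s.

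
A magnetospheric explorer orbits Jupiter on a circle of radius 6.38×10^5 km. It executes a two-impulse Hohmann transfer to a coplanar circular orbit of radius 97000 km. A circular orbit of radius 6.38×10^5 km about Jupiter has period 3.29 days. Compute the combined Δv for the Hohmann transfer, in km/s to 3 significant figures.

From Kepler's third law T² = 4π²r³/μ at r = 6.38×10^5 km, T = 3.29 days = 3.29 × 86400 s = 2.84256×10^5 s: μ = 4π²r³/T² = 1.26883×10^8 km³/s².
The Hohmann ellipse has a_t = (r₁ + r₂)/2 = 3.675×10^5 km.
At r₁ the circular-orbit speed is v₁ = √(μ/r₁) = 14.10233 km/s.
Transfer-orbit speed at r₁ (vis-viva equation): v_a = √[μ(2/r₁ − 1/a_t)] = 7.245162 km/s.
First burn Δv₁ = |v_a − v₁| = 6.8572 km/s.
Circular speed at r₂: v₂ = √(μ/r₂) = 36.167 km/s.
Transfer-orbit speed at r₂: v_p = √[μ(2/r₂ − 1/a_t)] = 47.654 km/s.
Second burn Δv₂ = |v₂ − v_p| = 11.487 km/s.
Total Δv = Δv₁ + Δv₂ = 18.34 km/s.

Δv = 18.3 km/s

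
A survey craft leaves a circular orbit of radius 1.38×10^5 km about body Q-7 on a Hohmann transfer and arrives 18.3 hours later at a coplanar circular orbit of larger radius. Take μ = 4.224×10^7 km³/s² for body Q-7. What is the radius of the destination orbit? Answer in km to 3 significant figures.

r₂ = 3.92×10^5 km

Transfer time t = 18.3 hours = 65880 s, and t = π√(a_t³/μ).
So a_t = (μ t²/π²)^(1/3) = (4.224×10^7 × (65880)² / π²)^(1/3) = 2.6484×10^5 km.
Since a_t = (r₁ + r₂)/2, r₂ = 2a_t − r₁ = 2×2.6484×10^5 − 1.380×10^5 = 3.9168×10^5 km.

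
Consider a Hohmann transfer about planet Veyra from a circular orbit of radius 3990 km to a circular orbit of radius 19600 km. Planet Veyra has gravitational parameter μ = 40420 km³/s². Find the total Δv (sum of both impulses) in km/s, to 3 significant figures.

Δv = 1.52 km/s

The Hohmann ellipse has a_t = (r₁ + r₂)/2 = 11795 km.
At r₁ the circular-orbit speed is v₁ = √(μ/r₁) = 3.1828 km/s.
On the transfer ellipse at r₁, vis-viva equation gives v_p = √[μ(2/r₁ − 1/a_t)] = 4.1029 km/s.
First burn Δv₁ = |v_p − v₁| = 0.9201 km/s.
Circular speed at r₂: v₂ = √(μ/r₂) = 1.436 km/s.
Transfer-orbit speed at r₂: v_a = √[μ(2/r₂ − 1/a_t)] = 0.8352 km/s.
Second burn Δv₂ = |v₂ − v_a| = 0.6008 km/s.
Total Δv = Δv₁ + Δv₂ = 1.521 km/s.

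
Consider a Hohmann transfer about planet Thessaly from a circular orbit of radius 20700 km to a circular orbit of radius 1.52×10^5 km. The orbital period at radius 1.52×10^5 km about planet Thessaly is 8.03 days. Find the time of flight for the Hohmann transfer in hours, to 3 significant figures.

From Kepler's third law T² = 4π²r³/μ at r = 1.52×10^5 km, T = 8.03 days = 8.03 × 86400 s = 6.93792×10^5 s: μ = 4π²r³/T² = 2.88026×10^5 km³/s².
Transfer-ellipse semi-major axis a_t = (r₁ + r₂)/2 = (20700 + 1.520×10^5)/2 = 86350 km.
Half the transfer-orbit period gives t = π√(a_t³/μ) = 1.4853×10^5 s.
Converting: 1.4853×10^5 s ÷ 3600 s/hour = 41.3 hours.

t = 41.3 hours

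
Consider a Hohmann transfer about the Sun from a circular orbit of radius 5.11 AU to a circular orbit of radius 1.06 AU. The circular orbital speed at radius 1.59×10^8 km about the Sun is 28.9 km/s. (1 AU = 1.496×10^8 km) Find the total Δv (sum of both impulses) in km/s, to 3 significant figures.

Δv = 13.8 km/s

From the circular-orbit relation v² = μ/r at r = 1.59×10^8 km: μ = v²r = (28.9)² × 1.59×10^8 = 1.32798×10^11 km³/s².
In km: r₁ = 5.11 × 1.496×10^8 = 7.64456×10^8 km; r₂ = 1.06 × 1.496×10^8 = 1.58576×10^8 km.
Semi-major axis of the transfer orbit: a_t = (7.64456×10^8 + 1.58576×10^8)/2 = 4.61516×10^8 km.
At r₁ the circular-orbit speed is v₁ = √(μ/r₁) = 13.18 km/s.
Transfer-orbit speed at r₁ (vis-viva equation): v_a = √[μ(2/r₁ − 1/a_t)] = 7.726 km/s.
First burn Δv₁ = |v_a − v₁| = 5.454 km/s.
Circular speed at r₂: v₂ = √(μ/r₂) = 28.9386 km/s.
Transfer-orbit speed at r₂: v_p = √[μ(2/r₂ − 1/a_t)] = 37.2444 km/s.
Second burn Δv₂ = |v₂ − v_p| = 8.306 km/s.
Total Δv = Δv₁ + Δv₂ = 13.76 km/s.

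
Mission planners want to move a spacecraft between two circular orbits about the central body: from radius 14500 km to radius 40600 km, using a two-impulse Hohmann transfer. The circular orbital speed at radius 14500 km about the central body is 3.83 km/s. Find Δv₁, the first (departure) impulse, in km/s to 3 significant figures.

Δv₁ = 0.819 km/s

From the circular-orbit relation v² = μ/r at r = 14500 km: μ = v²r = (3.83)² × 14500 = 2.12699×10^5 km³/s².
Transfer-ellipse semi-major axis a_t = (r₁ + r₂)/2 = (14500 + 40600)/2 = 27550 km.
On the circular orbit at r = 14500 km, v_c = √(μ/r) = 3.8300 km/s.
Vis-viva on the transfer ellipse at r = 14500 km gives v_t = √[μ(2/r − 1/a_t)] = 4.6494 km/s.
Δv₁ = |v_t − v_c| = |4.6494 − 3.8300| = 0.8194 km/s.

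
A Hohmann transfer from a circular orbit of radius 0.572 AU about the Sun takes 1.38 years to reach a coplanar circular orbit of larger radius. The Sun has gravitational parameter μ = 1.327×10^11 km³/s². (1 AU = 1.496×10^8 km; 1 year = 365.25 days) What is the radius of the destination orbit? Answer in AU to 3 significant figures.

In km: r₁ = 0.572 × 1.496×10^8 = 8.55712×10^7 km.
Transfer time t = 1.38 years × 365.25 × 86400 s = 4.3549488×10^7 s, and t = π√(a_t³/μ).
So a_t = (μ t²/π²)^(1/3) = (1.327×10^11 × (4.3549488×10^7)² / π²)^(1/3) = 2.9434×10^8 km.
Since a_t = (r₁ + r₂)/2, r₂ = 2a_t − r₁ = 2×2.9434×10^8 − 8.55712×10^7 = 5.031088×10^8 km.
In AU: r₂ = 5.031088×10^8 / 1.496×10^8 = 3.36 AU.

r₂ = 3.36 AU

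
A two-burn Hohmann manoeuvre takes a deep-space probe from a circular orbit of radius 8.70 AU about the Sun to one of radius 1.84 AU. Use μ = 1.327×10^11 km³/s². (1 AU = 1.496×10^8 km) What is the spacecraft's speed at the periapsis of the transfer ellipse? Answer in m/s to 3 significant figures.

v = 28200 m/s

In km: r₁ = 8.70 × 1.496×10^8 = 1.30152×10^9 km; r₂ = 1.84 × 1.496×10^8 = 2.75264×10^8 km.
The Hohmann ellipse has a_t = (r₁ + r₂)/2 = 7.88392×10^8 km.
At periapsis, r = 2.75264×10^8 km.
Applying v² = μ(2/r − 1/a_t): v = 28.21 km/s.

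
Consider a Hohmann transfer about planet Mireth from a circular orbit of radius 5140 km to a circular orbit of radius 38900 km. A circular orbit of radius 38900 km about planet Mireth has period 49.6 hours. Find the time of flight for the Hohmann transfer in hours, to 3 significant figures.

From Kepler's third law T² = 4π²r³/μ at r = 38900 km, T = 49.6 hours = 49.6 × 3600 s = 1.7856×10^5 s: μ = 4π²r³/T² = 72885.3 km³/s².
The Hohmann ellipse has a_t = (r₁ + r₂)/2 = 22020 km.
Transfer time t = π√(a_t³/μ) = π√((22020)³ / 72885.3) = 38020 s.
Converting: 38020 s ÷ 3600 s/hour = 10.6 hours.

t = 10.6 hours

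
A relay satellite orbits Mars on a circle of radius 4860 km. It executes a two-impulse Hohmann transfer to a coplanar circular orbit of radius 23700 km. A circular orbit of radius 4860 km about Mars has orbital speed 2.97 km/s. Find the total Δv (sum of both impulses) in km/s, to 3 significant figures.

From the circular-orbit relation v² = μ/r at r = 4860 km: μ = v²r = (2.97)² × 4860 = 42869.6 km³/s².
The Hohmann ellipse has a_t = (r₁ + r₂)/2 = 14280 km.
Circular speed at r₁: v₁ = √(μ/r₁) = √(42869.6/4860) = 2.97000 km/s.
On the transfer ellipse at r₁, vis-viva equation gives v_p = √[μ(2/r₁ − 1/a_t)] = 3.82619 km/s.
First burn Δv₁ = |v_p − v₁| = 0.85619 km/s.
At r₂, v₂ = √(μ/r₂) = 1.34493 km/s.
Transfer-orbit speed at r₂: v_a = √[μ(2/r₂ − 1/a_t)] = 0.784611 km/s.
Second burn Δv₂ = |v₂ − v_a| = 0.56032 km/s.
Δv = Δv₁ + Δv₂ = 0.85619 + 0.56032 = 1.417 km/s.

Δv = 1.42 km/s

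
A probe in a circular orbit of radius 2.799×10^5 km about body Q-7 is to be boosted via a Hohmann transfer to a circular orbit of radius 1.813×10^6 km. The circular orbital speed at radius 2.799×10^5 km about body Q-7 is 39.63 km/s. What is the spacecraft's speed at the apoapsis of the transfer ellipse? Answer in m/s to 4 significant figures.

From the circular-orbit relation v² = μ/r at r = 2.799×10^5 km: μ = v²r = (39.63)² × 2.799×10^5 = 4.39593×10^8 km³/s².
Transfer-ellipse semi-major axis a_t = (r₁ + r₂)/2 = (2.799×10^5 + 1.813×10^6)/2 = 1.04645×10^6 km.
At apoapsis, r = 1.813×10^6 km.
Applying v² = μ(2/r − 1/a_t): v = 8.053 km/s.

v = 8053 m/s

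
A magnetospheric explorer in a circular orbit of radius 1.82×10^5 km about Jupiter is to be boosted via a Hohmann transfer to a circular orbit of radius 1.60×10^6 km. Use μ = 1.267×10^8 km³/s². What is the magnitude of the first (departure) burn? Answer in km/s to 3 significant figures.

Δv₁ = 8.97 km/s

Transfer-ellipse semi-major axis a_t = (r₁ + r₂)/2 = (1.820×10^5 + 1.600×10^6)/2 = 8.910×10^5 km.
Circular speed at r = 1.820×10^5 km: v_c = √(μ/r) = 26.385 km/s.
Vis-viva on the transfer ellipse at r = 1.820×10^5 km gives v_t = √[μ(2/r − 1/a_t)] = 35.357 km/s.
Δv₁ = |v_t − v_c| = |35.357 − 26.385| = 8.972 km/s.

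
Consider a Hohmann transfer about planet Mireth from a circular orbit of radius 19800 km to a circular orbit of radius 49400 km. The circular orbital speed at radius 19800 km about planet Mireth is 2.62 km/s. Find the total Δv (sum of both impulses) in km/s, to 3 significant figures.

Δv = 0.915 km/s

From the circular-orbit relation v² = μ/r at r = 19800 km: μ = v²r = (2.62)² × 19800 = 1.35915×10^5 km³/s².
Semi-major axis of the transfer orbit: a_t = (19800 + 49400)/2 = 34600 km.
At r₁ the circular-orbit speed is v₁ = √(μ/r₁) = 2.6200 km/s.
On the transfer ellipse at r₁, vis-viva equation gives v_p = √[μ(2/r₁ − 1/a_t)] = 3.1306 km/s.
First burn Δv₁ = |v_p − v₁| = 0.5106 km/s.
At r₂, v₂ = √(μ/r₂) = 1.6587 km/s.
Transfer-orbit speed at r₂: v_a = √[μ(2/r₂ − 1/a_t)] = 1.2548 km/s.
Second burn Δv₂ = |v₂ − v_a| = 0.4039 km/s.
Δv = Δv₁ + Δv₂ = 0.5106 + 0.4039 = 0.9145 km/s.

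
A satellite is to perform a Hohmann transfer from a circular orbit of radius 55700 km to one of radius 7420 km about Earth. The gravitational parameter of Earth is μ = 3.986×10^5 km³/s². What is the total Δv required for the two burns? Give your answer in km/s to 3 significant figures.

The Hohmann ellipse has a_t = (r₁ + r₂)/2 = 31560 km.
Circular speed at r₁: v₁ = √(μ/r₁) = √(3.986×10^5/55700) = 2.675 km/s.
On the transfer ellipse at r₁, vis-viva equation gives v_a = √[μ(2/r₁ − 1/a_t)] = 1.297 km/s.
First burn Δv₁ = |v_a − v₁| = 1.378 km/s.
Circular speed at r₂: v₂ = √(μ/r₂) = 7.329 km/s.
Transfer-orbit speed at r₂: v_p = √[μ(2/r₂ − 1/a_t)] = 9.737 km/s.
Second burn Δv₂ = |v₂ − v_p| = 2.408 km/s.
Total Δv = Δv₁ + Δv₂ = 3.786 km/s.

Δv = 3.79 km/s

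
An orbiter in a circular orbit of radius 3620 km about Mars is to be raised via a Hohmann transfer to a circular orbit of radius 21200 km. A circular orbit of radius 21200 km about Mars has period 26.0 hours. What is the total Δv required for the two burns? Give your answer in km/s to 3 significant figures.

From Kepler's third law T² = 4π²r³/μ at r = 21200 km, T = 26.0 hours = 26.0 × 3600 s = 93600 s: μ = 4π²r³/T² = 42935.4 km³/s².
The Hohmann ellipse has a_t = (r₁ + r₂)/2 = 12410 km.
Circular speed at r₁: v₁ = √(μ/r₁) = √(42935.4/3620) = 3.4439 km/s.
Transfer-orbit speed at r₁ (vis-viva equation): v_p = √[μ(2/r₁ − 1/a_t)] = 4.5013 km/s.
First burn Δv₁ = |v_p − v₁| = 1.0574 km/s.
At r₂, v₂ = √(μ/r₂) = 1.42311 km/s.
Transfer-orbit speed at r₂: v_a = √[μ(2/r₂ − 1/a_t)] = 0.768614 km/s.
Second burn Δv₂ = |v₂ − v_a| = 0.65450 km/s.
Total Δv = Δv₁ + Δv₂ = 1.712 km/s.

Δv = 1.71 km/s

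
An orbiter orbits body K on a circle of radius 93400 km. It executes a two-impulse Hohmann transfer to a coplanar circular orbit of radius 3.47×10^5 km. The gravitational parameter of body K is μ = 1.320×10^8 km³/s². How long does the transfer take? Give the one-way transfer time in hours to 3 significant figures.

The Hohmann ellipse has a_t = (r₁ + r₂)/2 = 2.202×10^5 km.
Transfer time t = π√(a_t³/μ) = π√((2.202×10^5)³ / 1.320×10^8) = 28250 s.
Converting: 28250 s ÷ 3600 s/hour = 7.85 hours.

t = 7.85 hours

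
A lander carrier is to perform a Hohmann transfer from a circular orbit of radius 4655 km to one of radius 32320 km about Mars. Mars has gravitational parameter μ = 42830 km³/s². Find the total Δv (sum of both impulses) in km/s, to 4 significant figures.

Semi-major axis of the transfer orbit: a_t = (4655 + 32320)/2 = 18487.5 km.
At r₁ the circular-orbit speed is v₁ = √(μ/r₁) = 3.0333 km/s.
On the transfer ellipse at r₁, vis-viva equation gives v_p = √[μ(2/r₁ − 1/a_t)] = 4.0106 km/s.
First burn Δv₁ = |v_p − v₁| = 0.9773 km/s.
At r₂, v₂ = √(μ/r₂) = 1.15117 km/s.
Transfer-orbit speed at r₂: v_a = √[μ(2/r₂ − 1/a_t)] = 0.577642 km/s.
Second burn Δv₂ = |v₂ − v_a| = 0.5735 km/s.
Total Δv = Δv₁ + Δv₂ = 1.551 km/s.

Δv = 1.551 km/s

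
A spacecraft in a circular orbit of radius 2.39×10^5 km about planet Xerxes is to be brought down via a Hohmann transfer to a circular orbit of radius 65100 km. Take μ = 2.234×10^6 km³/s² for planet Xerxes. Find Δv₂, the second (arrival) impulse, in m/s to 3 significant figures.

Δv₂ = 1490 m/s

Transfer-ellipse semi-major axis a_t = (r₁ + r₂)/2 = (2.390×10^5 + 65100)/2 = 1.5205×10^5 km.
Circular speed at r = 65100 km: v_c = √(μ/r) = 5.858 km/s.
Vis-viva on the transfer ellipse at r = 65100 km gives v_t = √[μ(2/r − 1/a_t)] = 7.344 km/s.
Δv₂ = |v_t − v_c| = |7.344 − 5.858| = 1.486 km/s.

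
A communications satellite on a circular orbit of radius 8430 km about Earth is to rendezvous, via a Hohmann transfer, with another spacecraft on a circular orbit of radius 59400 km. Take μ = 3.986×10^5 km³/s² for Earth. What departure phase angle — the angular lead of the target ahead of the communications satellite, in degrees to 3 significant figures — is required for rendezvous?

Semi-major axis of the transfer orbit: a_t = (8430 + 59400)/2 = 33915 km.
The half-period of the transfer ellipse is t = π√(a_t³/μ) = 31080 s.
The target's mean motion on its circular orbit is ω₂ = √(μ/r₂³) = 4.361×10^-5 rad/s.
Angle swept by the target during transfer: ω₂·t = 1.3554 rad = 77.66°.
Arrival is 180° from departure on the ellipse, so φ = 180° − 77.66° = 102°.

φ = 102°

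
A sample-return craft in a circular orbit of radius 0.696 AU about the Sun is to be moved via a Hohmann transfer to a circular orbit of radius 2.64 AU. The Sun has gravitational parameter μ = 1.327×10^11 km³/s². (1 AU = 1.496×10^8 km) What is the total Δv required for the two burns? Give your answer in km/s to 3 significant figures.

Δv = 15.7 km/s

In km: r₁ = 0.696 × 1.496×10^8 = 1.041216×10^8 km; r₂ = 2.64 × 1.496×10^8 = 3.94944×10^8 km.
Semi-major axis of the transfer orbit: a_t = (1.041216×10^8 + 3.94944×10^8)/2 = 2.495328×10^8 km.
At r₁ the circular-orbit speed is v₁ = √(μ/r₁) = 35.700 km/s.
On the transfer ellipse at r₁, vis-viva gives v_p = √[μ(2/r₁ − 1/a_t)] = 44.913 km/s.
First burn Δv₁ = |v_p − v₁| = 9.213 km/s.
Circular speed at r₂: v₂ = √(μ/r₂) = 18.33 km/s.
Transfer-orbit speed at r₂: v_a = √[μ(2/r₂ − 1/a_t)] = 11.84 km/s.
Second burn Δv₂ = |v₂ − v_a| = 6.490 km/s.
Total Δv = Δv₁ + Δv₂ = 15.70 km/s.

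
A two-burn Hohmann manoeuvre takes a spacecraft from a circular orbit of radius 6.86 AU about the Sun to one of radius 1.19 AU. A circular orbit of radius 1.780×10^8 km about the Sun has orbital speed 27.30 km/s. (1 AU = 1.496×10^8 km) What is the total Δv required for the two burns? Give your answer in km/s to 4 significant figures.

Δv = 13.53 km/s

From the circular-orbit relation v² = μ/r at r = 1.780×10^8 km: μ = v²r = (27.30)² × 1.780×10^8 = 1.32662×10^11 km³/s².
In km: r₁ = 6.86 × 1.496×10^8 = 1.026256×10^9 km; r₂ = 1.19 × 1.496×10^8 = 1.78024×10^8 km.
The Hohmann ellipse has a_t = (r₁ + r₂)/2 = 6.0214×10^8 km.
At r₁ the circular-orbit speed is v₁ = √(μ/r₁) = 11.369590 km/s.
On the transfer ellipse at r₁, v² = μ(2/r − 1/a) gives v_a = √[μ(2/r₁ − 1/a_t)] = 6.1820901 km/s.
First burn Δv₁ = |v_a − v₁| = 5.187 km/s.
At r₂, v₂ = √(μ/r₂) = 27.30 km/s.
Transfer-orbit speed at r₂: v_p = √[μ(2/r₂ − 1/a_t)] = 35.64 km/s.
Second burn Δv₂ = |v₂ − v_p| = 8.340 km/s.
Δv = Δv₁ + Δv₂ = 5.187 + 8.340 = 13.53 km/s.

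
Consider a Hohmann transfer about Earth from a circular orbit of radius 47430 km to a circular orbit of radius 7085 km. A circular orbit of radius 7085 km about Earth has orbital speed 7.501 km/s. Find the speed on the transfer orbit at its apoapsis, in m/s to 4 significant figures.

From the circular-orbit relation v² = μ/r at r = 7085 km: μ = v²r = (7.501)² × 7085 = 3.98638×10^5 km³/s².
The Hohmann ellipse has a_t = (r₁ + r₂)/2 = 27257.5 km.
At apoapsis, r = 47430 km.
From the vis-viva equation, v = √[μ(2/r − 1/a_t)] = 1.478 km/s.

v = 1478 m/s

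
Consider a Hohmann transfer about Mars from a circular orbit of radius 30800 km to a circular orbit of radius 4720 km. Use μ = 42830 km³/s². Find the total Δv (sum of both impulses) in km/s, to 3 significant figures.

Semi-major axis of the transfer orbit: a_t = (30800 + 4720)/2 = 17760 km.
Circular speed at r₁: v₁ = √(μ/r₁) = √(42830/30800) = 1.1792 km/s.
On the transfer ellipse at r₁, vis-viva gives v_a = √[μ(2/r₁ − 1/a_t)] = 0.60792 km/s.
First burn Δv₁ = |v_a − v₁| = 0.5713 km/s.
At r₂, v₂ = √(μ/r₂) = 3.01233 km/s.
Transfer-orbit speed at r₂: v_p = √[μ(2/r₂ − 1/a_t)] = 3.96695 km/s.
Second burn Δv₂ = |v₂ − v_p| = 0.9546 km/s.
Total Δv = Δv₁ + Δv₂ = 1.526 km/s.

Δv = 1.53 km/s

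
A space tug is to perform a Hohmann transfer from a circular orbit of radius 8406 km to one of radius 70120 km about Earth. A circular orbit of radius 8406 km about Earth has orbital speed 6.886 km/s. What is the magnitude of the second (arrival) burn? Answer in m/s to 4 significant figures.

From the circular-orbit relation v² = μ/r at r = 8406 km: μ = v²r = (6.886)² × 8406 = 3.98587×10^5 km³/s².
Semi-major axis of the transfer orbit: a_t = (8406 + 70120)/2 = 39263 km.
On the circular orbit at r = 70120 km, v_c = √(μ/r) = 2.384 km/s.
Vis-viva on the transfer ellipse at r = 70120 km gives v_t = √[μ(2/r − 1/a_t)] = 1.103 km/s.
Δv₂ = |v_t − v_c| = |1.103 − 2.384| = 1.281 km/s.

Δv₂ = 1281 m/s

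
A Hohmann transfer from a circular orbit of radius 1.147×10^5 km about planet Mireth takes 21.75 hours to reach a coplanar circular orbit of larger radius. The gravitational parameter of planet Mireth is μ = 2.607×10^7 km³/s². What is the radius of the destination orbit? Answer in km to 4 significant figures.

Transfer time t = 21.75 hours = 78300 s, and t = π√(a_t³/μ).
So a_t = (μ t²/π²)^(1/3) = (2.607×10^7 × (78300)² / π²)^(1/3) = 2.5300×10^5 km.
Since a_t = (r₁ + r₂)/2, r₂ = 2a_t − r₁ = 2×2.5300×10^5 − 1.147×10^5 = 3.913×10^5 km.

r₂ = 3.913×10^5 km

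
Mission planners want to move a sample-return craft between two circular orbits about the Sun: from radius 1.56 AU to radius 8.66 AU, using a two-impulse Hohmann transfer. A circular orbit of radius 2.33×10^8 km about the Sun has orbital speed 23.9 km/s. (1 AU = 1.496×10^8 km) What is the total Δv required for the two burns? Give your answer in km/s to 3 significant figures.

From the circular-orbit relation v² = μ/r at r = 2.33×10^8 km: μ = v²r = (23.9)² × 2.33×10^8 = 1.33092×10^11 km³/s².
In km: r₁ = 1.56 × 1.496×10^8 = 2.33376×10^8 km; r₂ = 8.66 × 1.496×10^8 = 1.295536×10^9 km.
Semi-major axis of the transfer orbit: a_t = (2.33376×10^8 + 1.295536×10^9)/2 = 7.64456×10^8 km.
At r₁ the circular-orbit speed is v₁ = √(μ/r₁) = 23.88074 km/s.
Transfer-orbit speed at r₁ (vis-viva): v_p = √[μ(2/r₁ − 1/a_t)] = 31.08825 km/s.
First burn Δv₁ = |v_p − v₁| = 7.208 km/s.
Circular speed at r₂: v₂ = √(μ/r₂) = 10.1356 km/s.
Transfer-orbit speed at r₂: v_a = √[μ(2/r₂ − 1/a_t)] = 5.60019 km/s.
Second burn Δv₂ = |v₂ − v_a| = 4.535 km/s.
Total Δv = Δv₁ + Δv₂ = 11.74 km/s.

Δv = 11.7 km/s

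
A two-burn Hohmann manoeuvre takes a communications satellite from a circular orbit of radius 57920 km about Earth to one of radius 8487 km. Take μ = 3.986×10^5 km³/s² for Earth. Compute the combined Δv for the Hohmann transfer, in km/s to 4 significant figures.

The Hohmann ellipse has a_t = (r₁ + r₂)/2 = 33203.5 km.
Circular speed at r₁: v₁ = √(μ/r₁) = √(3.986×10^5/57920) = 2.623 km/s.
Transfer-orbit speed at r₁ (v² = μ(2/r − 1/a)): v_a = √[μ(2/r₁ − 1/a_t)] = 1.326 km/s.
First burn Δv₁ = |v_a − v₁| = 1.297 km/s.
Circular speed at r₂: v₂ = √(μ/r₂) = 6.853 km/s.
Transfer-orbit speed at r₂: v_p = √[μ(2/r₂ − 1/a_t)] = 9.051 km/s.
Second burn Δv₂ = |v₂ − v_p| = 2.198 km/s.
Total Δv = Δv₁ + Δv₂ = 3.495 km/s.

Δv = 3.495 km/s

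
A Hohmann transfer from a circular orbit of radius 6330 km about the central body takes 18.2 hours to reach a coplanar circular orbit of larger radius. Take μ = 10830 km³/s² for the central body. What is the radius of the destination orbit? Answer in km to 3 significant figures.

r₂ = 27200 km

Transfer time t = 18.2 hours = 65520 s, and t = π√(a_t³/μ).
So a_t = (μ t²/π²)^(1/3) = (10830 × (65520)² / π²)^(1/3) = 16763 km.
Since a_t = (r₁ + r₂)/2, r₂ = 2a_t − r₁ = 2×16763 − 6330 = 27196 km.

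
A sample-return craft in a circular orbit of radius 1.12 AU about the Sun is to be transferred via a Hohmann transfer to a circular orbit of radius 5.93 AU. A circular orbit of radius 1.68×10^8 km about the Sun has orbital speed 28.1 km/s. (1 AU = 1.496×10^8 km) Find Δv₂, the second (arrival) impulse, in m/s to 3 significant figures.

From the circular-orbit relation v² = μ/r at r = 1.68×10^8 km: μ = v²r = (28.1)² × 1.68×10^8 = 1.32654×10^11 km³/s².
In km: r₁ = 1.12 × 1.496×10^8 = 1.67552×10^8 km; r₂ = 5.93 × 1.496×10^8 = 8.87128×10^8 km.
Semi-major axis of the transfer orbit: a_t = (1.67552×10^8 + 8.87128×10^8)/2 = 5.2734×10^8 km.
Circular speed at r = 8.87128×10^8 km: v_c = √(μ/r) = 12.22835 km/s.
Transfer-orbit speed at the same r (vis-viva, a = a_t): v_t = √[μ(2/r − 1/a_t)] = 6.892825 km/s.
Δv₂ = |v_t − v_c| = |6.892825 − 12.22835| = 5.336 km/s.

Δv₂ = 5340 m/s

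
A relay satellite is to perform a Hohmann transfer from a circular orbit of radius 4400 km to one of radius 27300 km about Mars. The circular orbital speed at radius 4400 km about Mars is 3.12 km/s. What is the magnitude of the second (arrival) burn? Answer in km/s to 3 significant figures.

From the circular-orbit relation v² = μ/r at r = 4400 km: μ = v²r = (3.12)² × 4400 = 42831.4 km³/s².
The Hohmann ellipse has a_t = (r₁ + r₂)/2 = 15850 km.
Circular speed at r = 27300 km: v_c = √(μ/r) = 1.25256 km/s.
Transfer-orbit speed at the same r (vis-viva, a = a_t): v_t = √[μ(2/r − 1/a_t)] = 0.659950 km/s.
Δv₂ = |v_t − v_c| = |0.659950 − 1.25256| = 0.5926 km/s.

Δv₂ = 0.593 km/s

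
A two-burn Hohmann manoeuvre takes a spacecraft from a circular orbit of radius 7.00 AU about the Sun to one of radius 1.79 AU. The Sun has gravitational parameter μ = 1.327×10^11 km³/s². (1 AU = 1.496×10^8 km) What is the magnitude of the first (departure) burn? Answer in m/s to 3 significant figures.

Δv₁ = 4070 m/s

In km: r₁ = 7.00 × 1.496×10^8 = 1.0472×10^9 km; r₂ = 1.79 × 1.496×10^8 = 2.67784×10^8 km.
Semi-major axis of the transfer orbit: a_t = (1.0472×10^9 + 2.67784×10^8)/2 = 6.57492×10^8 km.
Circular speed at r = 1.0472×10^9 km: v_c = √(μ/r) = 11.257 km/s.
Transfer-orbit speed at the same r (vis-viva, a = a_t): v_t = √[μ(2/r − 1/a_t)] = 7.1840 km/s.
Δv₁ = |v_t − v_c| = |7.1840 − 11.257| = 4.073 km/s.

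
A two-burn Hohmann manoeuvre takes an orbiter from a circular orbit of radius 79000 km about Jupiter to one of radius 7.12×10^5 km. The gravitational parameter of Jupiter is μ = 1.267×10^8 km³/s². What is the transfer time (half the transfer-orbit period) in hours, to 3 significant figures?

t = 19.3 hours

Semi-major axis of the transfer orbit: a_t = (79000 + 7.120×10^5)/2 = 3.955×10^5 km.
Transfer time t = π√(a_t³/μ) = π√((3.955×10^5)³ / 1.267×10^8) = 69420 s.
Converting: 69420 s ÷ 3600 s/hour = 19.3 hours.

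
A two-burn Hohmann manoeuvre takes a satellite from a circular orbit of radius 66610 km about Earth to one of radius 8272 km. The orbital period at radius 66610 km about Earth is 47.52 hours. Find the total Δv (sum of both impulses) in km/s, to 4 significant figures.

Δv = 3.614 km/s

From Kepler's third law T² = 4π²r³/μ at r = 66610 km, T = 47.52 hours = 47.52 × 3600 s = 1.71072×10^5 s: μ = 4π²r³/T² = 3.98676×10^5 km³/s².
Semi-major axis of the transfer orbit: a_t = (66610 + 8272)/2 = 37441 km.
Circular speed at r₁: v₁ = √(μ/r₁) = √(3.98676×10^5/66610) = 2.4465 km/s.
Transfer-orbit speed at r₁ (vis-viva): v_a = √[μ(2/r₁ − 1/a_t)] = 1.1499 km/s.
First burn Δv₁ = |v_a − v₁| = 1.297 km/s.
Circular speed at r₂: v₂ = √(μ/r₂) = 6.94232 km/s.
Transfer-orbit speed at r₂: v_p = √[μ(2/r₂ − 1/a_t)] = 9.25978 km/s.
Second burn Δv₂ = |v₂ − v_p| = 2.317 km/s.
Total Δv = Δv₁ + Δv₂ = 3.614 km/s.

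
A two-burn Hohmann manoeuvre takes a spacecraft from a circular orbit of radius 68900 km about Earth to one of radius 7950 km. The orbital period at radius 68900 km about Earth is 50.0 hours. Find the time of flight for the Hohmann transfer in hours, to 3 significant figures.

t = 10.4 hours

From Kepler's third law T² = 4π²r³/μ at r = 68900 km, T = 50.0 hours = 50.0 × 3600 s = 1.800×10^5 s: μ = 4π²r³/T² = 3.98540×10^5 km³/s².
Transfer-ellipse semi-major axis a_t = (r₁ + r₂)/2 = (68900 + 7950)/2 = 38425 km.
Half the transfer-orbit period gives t = π√(a_t³/μ) = 37480 s.
Converting: 37480 s ÷ 3600 s/hour = 10.4 hours.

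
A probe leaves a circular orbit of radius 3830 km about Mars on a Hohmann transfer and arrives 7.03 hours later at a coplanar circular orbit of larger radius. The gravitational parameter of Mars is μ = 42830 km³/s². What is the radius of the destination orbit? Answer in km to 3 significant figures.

r₂ = 24300 km

Transfer time t = 7.03 hours = 25308 s, and t = π√(a_t³/μ).
So a_t = (μ t²/π²)^(1/3) = (42830 × (25308)² / π²)^(1/3) = 14060 km.
Since a_t = (r₁ + r₂)/2, r₂ = 2a_t − r₁ = 2×14060 − 3830 = 24290 km.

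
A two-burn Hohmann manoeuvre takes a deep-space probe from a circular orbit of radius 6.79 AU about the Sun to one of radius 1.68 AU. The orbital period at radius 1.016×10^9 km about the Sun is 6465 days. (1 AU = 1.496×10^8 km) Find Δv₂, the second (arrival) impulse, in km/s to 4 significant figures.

From Kepler's third law T² = 4π²r³/μ at r = 1.016×10^9 km, T = 6465 days = 6465 × 86400 s = 5.58576×10^8 s: μ = 4π²r³/T² = 1.32702×10^11 km³/s².
In km: r₁ = 6.79 × 1.496×10^8 = 1.015784×10^9 km; r₂ = 1.68 × 1.496×10^8 = 2.51328×10^8 km.
Semi-major axis of the transfer orbit: a_t = (1.015784×10^9 + 2.51328×10^8)/2 = 6.33556×10^8 km.
Circular speed at r = 2.51328×10^8 km: v_c = √(μ/r) = 22.9783 km/s.
Transfer-orbit speed at the same r (vis-viva, a = a_t): v_t = √[μ(2/r − 1/a_t)] = 29.0955 km/s.
Δv₂ = |v_t − v_c| = |29.0955 − 22.9783| = 6.117 km/s.

Δv₂ = 6.117 km/s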